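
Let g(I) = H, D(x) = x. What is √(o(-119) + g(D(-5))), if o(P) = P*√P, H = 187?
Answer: √(187 - 119*I*√119) ≈ 27.373 - 23.712*I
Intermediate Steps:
g(I) = 187
o(P) = P^(3/2)
√(o(-119) + g(D(-5))) = √((-119)^(3/2) + 187) = √(-119*I*√119 + 187) = √(187 - 119*I*√119)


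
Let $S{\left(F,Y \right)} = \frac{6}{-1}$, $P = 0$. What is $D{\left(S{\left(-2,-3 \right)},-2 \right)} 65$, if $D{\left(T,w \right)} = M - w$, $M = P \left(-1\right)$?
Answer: $130$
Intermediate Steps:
$S{\left(F,Y \right)} = -6$ ($S{\left(F,Y \right)} = 6 \left(-1\right) = -6$)
$M = 0$ ($M = 0 \left(-1\right) = 0$)
$D{\left(T,w \right)} = - w$ ($D{\left(T,w \right)} = 0 - w = - w$)
$D{\left(S{\left(-2,-3 \right)},-2 \right)} 65 = \left(-1\right) \left(-2\right) 65 = 2 \cdot 65 = 130$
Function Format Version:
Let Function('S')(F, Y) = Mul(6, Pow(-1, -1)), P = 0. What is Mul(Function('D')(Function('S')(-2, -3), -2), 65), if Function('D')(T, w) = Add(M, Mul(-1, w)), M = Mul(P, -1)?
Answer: 130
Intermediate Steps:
Function('S')(F, Y) = -6 (Function('S')(F, Y) = Mul(6, -1) = -6)
M = 0 (M = Mul(0, -1) = 0)
Function('D')(T, w) = Mul(-1, w) (Function('D')(T, w) = Add(0, Mul(-1, w)) = Mul(-1, w))
Mul(Function('D')(Function('S')(-2, -3), -2), 65) = Mul(Mul(-1, -2), 65) = Mul(2, 65) = 130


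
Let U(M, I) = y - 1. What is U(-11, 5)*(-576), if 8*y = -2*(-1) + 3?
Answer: 216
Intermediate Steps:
y = 5/8 (y = (-2*(-1) + 3)/8 = (2 + 3)/8 = (⅛)*5 = 5/8 ≈ 0.62500)
U(M, I) = -3/8 (U(M, I) = 5/8 - 1 = -3/8)
U(-11, 5)*(-576) = -3/8*(-576) = 216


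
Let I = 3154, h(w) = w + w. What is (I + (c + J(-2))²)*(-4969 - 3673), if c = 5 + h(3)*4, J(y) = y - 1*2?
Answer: -32658118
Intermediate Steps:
h(w) = 2*w
J(y) = -2 + y (J(y) = y - 2 = -2 + y)
c = 29 (c = 5 + (2*3)*4 = 5 + 6*4 = 5 + 24 = 29)
(I + (c + J(-2))²)*(-4969 - 3673) = (3154 + (29 + (-2 - 2))²)*(-4969 - 3673) = (3154 + (29 - 4)²)*(-8642) = (3154 + 25²)*(-8642) = (3154 + 625)*(-8642) = 3779*(-8642) = -32658118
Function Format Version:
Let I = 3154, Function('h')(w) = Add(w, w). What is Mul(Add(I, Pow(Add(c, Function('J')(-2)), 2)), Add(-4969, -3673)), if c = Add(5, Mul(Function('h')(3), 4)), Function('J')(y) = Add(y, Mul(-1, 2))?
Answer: -32658118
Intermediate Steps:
Function('h')(w) = Mul(2, w)
Function('J')(y) = Add(-2, y) (Function('J')(y) = Add(y, -2) = Add(-2, y))
c = 29 (c = Add(5, Mul(Mul(2, 3), 4)) = Add(5, Mul(6, 4)) = Add(5, 24) = 29)
Mul(Add(I, Pow(Add(c, Function('J')(-2)), 2)), Add(-4969, -3673)) = Mul(Add(3154, Pow(Add(29, Add(-2, -2)), 2)), Add(-4969, -3673)) = Mul(Add(3154, Pow(Add(29, -4), 2)), -8642) = Mul(Add(3154, Pow(25, 2)), -8642) = Mul(Add(3154, 625), -8642) = Mul(3779, -8642) = -32658118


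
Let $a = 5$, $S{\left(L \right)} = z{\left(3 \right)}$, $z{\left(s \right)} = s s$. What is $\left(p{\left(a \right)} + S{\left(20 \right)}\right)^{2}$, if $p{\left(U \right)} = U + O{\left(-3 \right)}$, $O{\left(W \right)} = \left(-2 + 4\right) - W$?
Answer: $361$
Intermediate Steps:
$z{\left(s \right)} = s^{2}$
$S{\left(L \right)} = 9$ ($S{\left(L \right)} = 3^{2} = 9$)
$O{\left(W \right)} = 2 - W$
$p{\left(U \right)} = 5 + U$ ($p{\left(U \right)} = U + \left(2 - -3\right) = U + \left(2 + 3\right) = U + 5 = 5 + U$)
$\left(p{\left(a \right)} + S{\left(20 \right)}\right)^{2} = \left(\left(5 + 5\right) + 9\right)^{2} = \left(10 + 9\right)^{2} = 19^{2} = 361$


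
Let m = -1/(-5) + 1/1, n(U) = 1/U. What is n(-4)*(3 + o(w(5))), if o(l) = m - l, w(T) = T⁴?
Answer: 776/5 ≈ 155.20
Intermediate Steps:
m = 6/5 (m = -1*(-⅕) + 1*1 = ⅕ + 1 = 6/5 ≈ 1.2000)
o(l) = 6/5 - l
n(-4)*(3 + o(w(5))) = (3 + (6/5 - 1*5⁴))/(-4) = -(3 + (6/5 - 1*625))/4 = -(3 + (6/5 - 625))/4 = -(3 - 3119/5)/4 = -¼*(-3104/5) = 776/5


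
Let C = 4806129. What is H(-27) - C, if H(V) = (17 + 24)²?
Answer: -4804448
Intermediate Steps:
H(V) = 1681 (H(V) = 41² = 1681)
H(-27) - C = 1681 - 1*4806129 = 1681 - 4806129 = -4804448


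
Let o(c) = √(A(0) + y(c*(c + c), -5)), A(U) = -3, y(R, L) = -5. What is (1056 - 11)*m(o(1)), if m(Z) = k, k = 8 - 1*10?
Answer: -2090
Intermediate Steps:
o(c) = 2*I*√2 (o(c) = √(-3 - 5) = √(-8) = 2*I*√2)
k = -2 (k = 8 - 10 = -2)
m(Z) = -2
(1056 - 11)*m(o(1)) = (1056 - 11)*(-2) = 1045*(-2) = -2090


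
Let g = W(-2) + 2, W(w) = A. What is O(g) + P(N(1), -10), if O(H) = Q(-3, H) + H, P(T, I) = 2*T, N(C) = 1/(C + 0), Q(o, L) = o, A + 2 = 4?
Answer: 3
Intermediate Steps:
A = 2 (A = -2 + 4 = 2)
W(w) = 2
N(C) = 1/C
g = 4 (g = 2 + 2 = 4)
O(H) = -3 + H
O(g) + P(N(1), -10) = (-3 + 4) + 2/1 = 1 + 2*1 = 1 + 2 = 3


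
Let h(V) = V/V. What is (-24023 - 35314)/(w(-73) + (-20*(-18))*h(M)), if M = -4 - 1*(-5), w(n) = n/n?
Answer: -3123/19 ≈ -164.37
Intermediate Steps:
w(n) = 1
M = 1 (M = -4 + 5 = 1)
h(V) = 1
(-24023 - 35314)/(w(-73) + (-20*(-18))*h(M)) = (-24023 - 35314)/(1 - 20*(-18)*1) = -59337/(1 + 360*1) = -59337/(1 + 360) = -59337/361 = -59337*1/361 = -3123/19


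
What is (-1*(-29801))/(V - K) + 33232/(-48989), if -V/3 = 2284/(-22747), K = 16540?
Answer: -45711653728679/18431059358192 ≈ -2.4801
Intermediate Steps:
V = 6852/22747 (V = -6852/(-22747) = -6852*(-1)/22747 = -3*(-2284/22747) = 6852/22747 ≈ 0.30123)
(-1*(-29801))/(V - K) + 33232/(-48989) = (-1*(-29801))/(6852/22747 - 1*16540) + 33232/(-48989) = 29801/(6852/22747 - 16540) + 33232*(-1/48989) = 29801/(-376228528/22747) - 33232/48989 = 29801*(-22747/376228528) - 33232/48989 = -677883347/376228528 - 33232/48989 = -45711653728679/18431059358192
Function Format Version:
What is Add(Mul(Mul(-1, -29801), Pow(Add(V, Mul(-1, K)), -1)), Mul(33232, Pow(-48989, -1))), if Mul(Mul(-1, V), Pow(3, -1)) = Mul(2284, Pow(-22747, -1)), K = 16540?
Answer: Rational(-45711653728679, 18431059358192) ≈ -2.4801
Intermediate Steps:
V = Rational(6852, 22747) (V = Mul(-3, Mul(2284, Pow(-22747, -1))) = Mul(-3, Mul(2284, Rational(-1, 22747))) = Mul(-3, Rational(-2284, 22747)) = Rational(6852, 22747) ≈ 0.30123)
Add(Mul(Mul(-1, -29801), Pow(Add(V, Mul(-1, K)), -1)), Mul(33232, Pow(-48989, -1))) = Add(Mul(Mul(-1, -29801), Pow(Add(Rational(6852, 22747), Mul(-1, 16540)), -1)), Mul(33232, Pow(-48989, -1))) = Add(Mul(29801, Pow(Add(Rational(6852, 22747), -16540), -1)), Mul(33232, Rational(-1, 48989))) = Add(Mul(29801, Pow(Rational(-376228528, 22747), -1)), Rational(-33232, 48989)) = Add(Mul(29801, Rational(-22747, 376228528)), Rational(-33232, 48989)) = Add(Rational(-677883347, 376228528), Rational(-33232, 48989)) = Rational(-45711653728679, 18431059358192)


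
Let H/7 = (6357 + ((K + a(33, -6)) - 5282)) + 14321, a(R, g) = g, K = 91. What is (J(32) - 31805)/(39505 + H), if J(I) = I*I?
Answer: -30781/147872 ≈ -0.20816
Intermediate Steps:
J(I) = I²
H = 108367 (H = 7*((6357 + ((91 - 6) - 5282)) + 14321) = 7*((6357 + (85 - 5282)) + 14321) = 7*((6357 - 5197) + 14321) = 7*(1160 + 14321) = 7*15481 = 108367)
(J(32) - 31805)/(39505 + H) = (32² - 31805)/(39505 + 108367) = (1024 - 31805)/147872 = -30781*1/147872 = -30781/147872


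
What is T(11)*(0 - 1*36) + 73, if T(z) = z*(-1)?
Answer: 469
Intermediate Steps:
T(z) = -z
T(11)*(0 - 1*36) + 73 = (-1*11)*(0 - 1*36) + 73 = -11*(0 - 36) + 73 = -11*(-36) + 73 = 396 + 73 = 469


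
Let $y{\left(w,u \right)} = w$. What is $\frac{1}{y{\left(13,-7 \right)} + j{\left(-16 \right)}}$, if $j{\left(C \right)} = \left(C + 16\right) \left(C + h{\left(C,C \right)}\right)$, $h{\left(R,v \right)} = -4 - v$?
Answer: $\frac{1}{13} \approx 0.076923$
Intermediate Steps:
$j{\left(C \right)} = -64 - 4 C$ ($j{\left(C \right)} = \left(C + 16\right) \left(C - \left(4 + C\right)\right) = \left(16 + C\right) \left(-4\right) = -64 - 4 C$)
$\frac{1}{y{\left(13,-7 \right)} + j{\left(-16 \right)}} = \frac{1}{13 - 0} = \frac{1}{13 + \left(-64 + 64\right)} = \frac{1}{13 + 0} = \frac{1}{13}$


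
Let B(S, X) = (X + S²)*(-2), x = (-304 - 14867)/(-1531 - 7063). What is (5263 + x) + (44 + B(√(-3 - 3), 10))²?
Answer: 56383217/8594 ≈ 6560.8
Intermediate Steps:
x = 15171/8594 (x = -15171/(-8594) = -15171*(-1/8594) = 15171/8594 ≈ 1.7653)
B(S, X) = -2*X - 2*S²
(5263 + x) + (44 + B(√(-3 - 3), 10))² = (5263 + 15171/8594) + (44 + (-2*10 - 2*(√(-3 - 3))²))² = 45245393/8594 + (44 + (-20 - 2*(√(-6))²))² = 45245393/8594 + (44 + (-20 - 2*(I*√6)²))² = 45245393/8594 + (44 + (-20 - 2*(-6)))² = 45245393/8594 + (44 + (-20 + 12))² = 45245393/8594 + (44 - 8)² = 45245393/8594 + 36² = 45245393/8594 + 1296 = 56383217/8594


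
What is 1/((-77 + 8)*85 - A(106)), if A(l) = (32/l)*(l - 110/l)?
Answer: -2809/16563793 ≈ -0.00016959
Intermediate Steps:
A(l) = 32*(l - 110/l)/l
1/((-77 + 8)*85 - A(106)) = 1/((-77 + 8)*85 - (32 - 3520/106**2)) = 1/(-69*85 - (32 - 3520*1/11236)) = 1/(-5865 - (32 - 880/2809)) = 1/(-5865 - 1*89008/2809) = 1/(-5865 - 89008/2809) = 1/(-16563793/2809) = -2809/16563793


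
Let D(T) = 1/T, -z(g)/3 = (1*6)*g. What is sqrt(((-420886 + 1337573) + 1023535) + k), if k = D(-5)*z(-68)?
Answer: sqrt(48499430)/5 ≈ 1392.8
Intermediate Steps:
z(g) = -18*g (z(g) = -3*1*6*g = -18*g)
k = -1224/5 (k = (-18*(-68))/(-5) = -1/5*1224 = -1224/5 ≈ -244.80)
sqrt(((-420886 + 1337573) + 1023535) + k) = sqrt(((-420886 + 1337573) + 1023535) - 1224/5) = sqrt((916687 + 1023535) - 1224/5) = sqrt(1940222 - 1224/5) = sqrt(9699886/5) = sqrt(48499430)/5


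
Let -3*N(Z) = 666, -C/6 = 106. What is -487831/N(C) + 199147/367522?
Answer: 44833208854/20397471 ≈ 2198.0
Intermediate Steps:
C = -636 (C = -6*106 = -636)
N(Z) = -222 (N(Z) = -⅓*666 = -222)
-487831/N(C) + 199147/367522 = -487831/(-222) + 199147/367522 = -487831*(-1/222) + 199147*(1/367522) = 487831/222 + 199147/367522 = 44833208854/20397471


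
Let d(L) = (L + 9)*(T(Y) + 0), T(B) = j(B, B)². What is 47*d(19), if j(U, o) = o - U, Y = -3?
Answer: 0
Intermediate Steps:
T(B) = 0 (T(B) = (B - B)² = 0² = 0)
d(L) = 0 (d(L) = (L + 9)*(0 + 0) = (9 + L)*0 = 0)
47*d(19) = 47*0 = 0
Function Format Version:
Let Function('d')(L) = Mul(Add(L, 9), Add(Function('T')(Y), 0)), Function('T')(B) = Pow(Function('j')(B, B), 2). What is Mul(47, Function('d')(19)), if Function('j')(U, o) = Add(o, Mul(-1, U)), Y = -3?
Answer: 0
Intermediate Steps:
Function('T')(B) = 0 (Function('T')(B) = Pow(Add(B, Mul(-1, B)), 2) = Pow(0, 2) = 0)
Function('d')(L) = 0 (Function('d')(L) = Mul(Add(L, 9), Add(0, 0)) = Mul(Add(9, L), 0) = 0)
Mul(47, Function('d')(19)) = Mul(47, 0) = 0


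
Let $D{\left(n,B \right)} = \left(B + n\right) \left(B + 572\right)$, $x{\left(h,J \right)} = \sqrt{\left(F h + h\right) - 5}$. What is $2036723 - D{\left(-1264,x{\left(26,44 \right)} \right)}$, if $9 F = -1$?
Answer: $\frac{24837416}{9} + \frac{692 \sqrt{163}}{3} \approx 2.7627 \cdot 10^{6}$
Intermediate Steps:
$F = - \frac{1}{9}$ ($F = \frac{1}{9} \left(-1\right) = - \frac{1}{9} \approx -0.11111$)
$x{\left(h,J \right)} = \sqrt{-5 + \frac{8 h}{9}}$ ($x{\left(h,J \right)} = \sqrt{\left(- \frac{h}{9} + h\right) - 5} = \sqrt{\frac{8 h}{9} - 5} = \sqrt{-5 + \frac{8 h}{9}}$)
$D{\left(n,B \right)} = \left(572 + B\right) \left(B + n\right)$ ($D{\left(n,B \right)} = \left(B + n\right) \left(572 + B\right) = \left(572 + B\right) \left(B + n\right)$)
$2036723 - D{\left(-1264,x{\left(26,44 \right)} \right)} = 2036723 - \left(\left(\frac{\sqrt{-45 + 8 \cdot 26}}{3}\right)^{2} + 572 \frac{\sqrt{-45 + 8 \cdot 26}}{3} + 572 \left(-1264\right) + \frac{\sqrt{-45 + 8 \cdot 26}}{3} \left(-1264\right)\right) = 2036723 - \left(\left(\frac{\sqrt{-45 + 208}}{3}\right)^{2} + 572 \frac{\sqrt{-45 + 208}}{3} - 723008 + \frac{\sqrt{-45 + 208}}{3} \left(-1264\right)\right) = 2036723 - \left(\left(\frac{\sqrt{163}}{3}\right)^{2} + 572 \frac{\sqrt{163}}{3} - 723008 + \frac{\sqrt{163}}{3} \left(-1264\right)\right) = 2036723 - \left(\frac{163}{9} + \frac{572 \sqrt{163}}{3} - 723008 - \frac{1264 \sqrt{163}}{3}\right) = 2036723 - \left(- \frac{6506909}{9} - \frac{692 \sqrt{163}}{3}\right) = 2036723 + \left(\frac{6506909}{9} + \frac{692 \sqrt{163}}{3}\right) = \frac{24837416}{9} + \frac{692 \sqrt{163}}{3}$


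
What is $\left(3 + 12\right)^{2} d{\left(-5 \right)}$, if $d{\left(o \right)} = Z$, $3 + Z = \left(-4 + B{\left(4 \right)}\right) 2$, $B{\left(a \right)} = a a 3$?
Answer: $19125$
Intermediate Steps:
$B{\left(a \right)} = 3 a^{2}$ ($B{\left(a \right)} = a^{2} \cdot 3 = 3 a^{2}$)
$Z = 85$ ($Z = -3 + \left(-4 + 3 \cdot 4^{2}\right) 2 = -3 + \left(-4 + 3 \cdot 16\right) 2 = -3 + \left(-4 + 48\right) 2 = -3 + 44 \cdot 2 = -3 + 88 = 85$)
$d{\left(o \right)} = 85$
$\left(3 + 12\right)^{2} d{\left(-5 \right)} = \left(3 + 12\right)^{2} \cdot 85 = 15^{2} \cdot 85 = 225 \cdot 85 = 19125$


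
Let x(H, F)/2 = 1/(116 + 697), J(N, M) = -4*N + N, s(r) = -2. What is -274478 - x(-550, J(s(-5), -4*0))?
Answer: -223150616/813 ≈ -2.7448e+5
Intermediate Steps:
J(N, M) = -3*N
x(H, F) = 2/813 (x(H, F) = 2/(116 + 697) = 2/813)
-274478 - x(-550, J(s(-5), -4*0)) = -274478 - 1*2/813 = -274478 - 2/813 = -223150616/813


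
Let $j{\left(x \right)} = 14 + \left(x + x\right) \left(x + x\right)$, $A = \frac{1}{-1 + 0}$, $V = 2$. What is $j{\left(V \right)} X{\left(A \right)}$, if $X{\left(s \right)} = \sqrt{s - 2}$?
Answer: $30 i \sqrt{3} \approx 51.962 i$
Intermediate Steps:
$A = -1$ ($A = \frac{1}{-1} = -1$)
$X{\left(s \right)} = \sqrt{-2 + s}$
$j{\left(x \right)} = 14 + 4 x^{2}$ ($j{\left(x \right)} = 14 + 2 x 2 x = 14 + 4 x^{2}$)
$j{\left(V \right)} X{\left(A \right)} = \left(14 + 4 \cdot 2^{2}\right) \sqrt{-2 - 1} = \left(14 + 4 \cdot 4\right) \sqrt{-3} = \left(14 + 16\right) i \sqrt{3} = 30 i \sqrt{3}$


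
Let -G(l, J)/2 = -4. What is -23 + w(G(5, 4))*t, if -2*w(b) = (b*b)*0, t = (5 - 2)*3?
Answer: -23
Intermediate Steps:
G(l, J) = 8 (G(l, J) = -2*(-4) = 8)
t = 9 (t = 3*3 = 9)
w(b) = 0 (w(b) = -b*b*0/2 = -b**2*0/2 = -1/2*0 = 0)
-23 + w(G(5, 4))*t = -23 + 0*9 = -23 + 0 = -23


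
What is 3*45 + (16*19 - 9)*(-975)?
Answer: -287490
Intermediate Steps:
3*45 + (16*19 - 9)*(-975) = 135 + (304 - 9)*(-975) = 135 + 295*(-975) = 135 - 287625 = -287490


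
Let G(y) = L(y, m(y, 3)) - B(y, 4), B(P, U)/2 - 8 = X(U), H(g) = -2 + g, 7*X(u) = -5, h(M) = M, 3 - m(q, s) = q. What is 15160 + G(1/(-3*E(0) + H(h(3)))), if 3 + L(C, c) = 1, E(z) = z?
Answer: 106004/7 ≈ 15143.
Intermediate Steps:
m(q, s) = 3 - q
X(u) = -5/7 (X(u) = (⅐)*(-5) = -5/7)
L(C, c) = -2 (L(C, c) = -3 + 1 = -2)
B(P, U) = 102/7 (B(P, U) = 16 + 2*(-5/7) = 16 - 10/7 = 102/7)
G(y) = -116/7 (G(y) = -2 - 1*102/7 = -2 - 102/7 = -116/7)
15160 + G(1/(-3*E(0) + H(h(3)))) = 15160 - 116/7 = 106004/7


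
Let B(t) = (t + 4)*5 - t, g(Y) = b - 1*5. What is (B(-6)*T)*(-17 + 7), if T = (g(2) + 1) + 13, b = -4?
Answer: 200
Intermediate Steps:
g(Y) = -9 (g(Y) = -4 - 1*5 = -4 - 5 = -9)
B(t) = 20 + 4*t (B(t) = (4 + t)*5 - t = (20 + 5*t) - t = 20 + 4*t)
T = 5 (T = (-9 + 1) + 13 = -8 + 13 = 5)
(B(-6)*T)*(-17 + 7) = ((20 + 4*(-6))*5)*(-17 + 7) = ((20 - 24)*5)*(-10) = -4*5*(-10) = -20*(-10) = 200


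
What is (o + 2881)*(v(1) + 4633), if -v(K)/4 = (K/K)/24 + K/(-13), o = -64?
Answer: 339340515/26 ≈ 1.3052e+7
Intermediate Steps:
v(K) = -⅙ + 4*K/13 (v(K) = -4*((K/K)/24 + K/(-13)) = -4*(1*(1/24) + K*(-1/13)) = -4*(1/24 - K/13) = -⅙ + 4*K/13)
(o + 2881)*(v(1) + 4633) = (-64 + 2881)*((-⅙ + (4/13)*1) + 4633) = 2817*((-⅙ + 4/13) + 4633) = 2817*(11/78 + 4633) = 2817*(361385/78) = 339340515/26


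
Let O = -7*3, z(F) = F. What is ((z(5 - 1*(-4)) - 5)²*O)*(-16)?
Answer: 5376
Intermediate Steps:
O = -21
((z(5 - 1*(-4)) - 5)²*O)*(-16) = (((5 - 1*(-4)) - 5)²*(-21))*(-16) = (((5 + 4) - 5)²*(-21))*(-16) = ((9 - 5)²*(-21))*(-16) = (4²*(-21))*(-16) = (16*(-21))*(-16) = -336*(-16) = 5376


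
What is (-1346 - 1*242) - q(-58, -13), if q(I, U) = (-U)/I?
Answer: -92091/58 ≈ -1587.8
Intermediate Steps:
q(I, U) = -U/I
(-1346 - 1*242) - q(-58, -13) = (-1346 - 1*242) - (-1)*(-13)/(-58) = (-1346 - 242) - (-1)*(-13)*(-1)/58 = -1588 - 1*(-13/58) = -1588 + 13/58 = -92091/58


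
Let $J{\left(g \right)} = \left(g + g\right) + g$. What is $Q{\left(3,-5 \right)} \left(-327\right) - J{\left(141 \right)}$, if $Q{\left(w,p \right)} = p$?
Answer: $1212$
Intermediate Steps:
$J{\left(g \right)} = 3 g$ ($J{\left(g \right)} = 2 g + g = 3 g$)
$Q{\left(3,-5 \right)} \left(-327\right) - J{\left(141 \right)} = \left(-5\right) \left(-327\right) - 3 \cdot 141 = 1635 - 423 = 1212$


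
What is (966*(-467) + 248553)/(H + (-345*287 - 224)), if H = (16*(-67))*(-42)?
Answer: 202569/54215 ≈ 3.7364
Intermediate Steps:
H = 45024 (H = -1072*(-42) = 45024)
(966*(-467) + 248553)/(H + (-345*287 - 224)) = (966*(-467) + 248553)/(45024 + (-345*287 - 224)) = (-451122 + 248553)/(45024 + (-99015 - 224)) = -202569/(45024 - 99239) = -202569/(-54215) = -202569*(-1/54215) = 202569/54215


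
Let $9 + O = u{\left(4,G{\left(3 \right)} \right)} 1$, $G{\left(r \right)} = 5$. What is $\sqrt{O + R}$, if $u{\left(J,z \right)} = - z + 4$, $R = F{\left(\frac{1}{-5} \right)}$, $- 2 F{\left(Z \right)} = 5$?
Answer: $\frac{5 i \sqrt{2}}{2} \approx 3.5355 i$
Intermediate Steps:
$F{\left(Z \right)} = - \frac{5}{2}$ ($F{\left(Z \right)} = \left(- \frac{1}{2}\right) 5 = - \frac{5}{2}$)
$R = - \frac{5}{2} \approx -2.5$
$u{\left(J,z \right)} = 4 - z$
$O = -10$ ($O = -9 + \left(4 - 5\right) 1 = -9 - 1 = -10$)
$\sqrt{O + R} = \sqrt{-10 - \frac{5}{2}} = \sqrt{- \frac{25}{2}} = \frac{5 i \sqrt{2}}{2}$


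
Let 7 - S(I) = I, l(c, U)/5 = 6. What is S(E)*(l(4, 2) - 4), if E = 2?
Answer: 130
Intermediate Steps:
l(c, U) = 30 (l(c, U) = 5*6 = 30)
S(I) = 7 - I
S(E)*(l(4, 2) - 4) = (7 - 1*2)*(30 - 4) = (7 - 2)*26 = 5*26 = 130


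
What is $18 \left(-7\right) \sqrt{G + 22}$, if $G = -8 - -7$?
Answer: $- 126 \sqrt{21} \approx -577.4$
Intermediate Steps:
$G = -1$ ($G = -8 + 7 = -1$)
$18 \left(-7\right) \sqrt{G + 22} = 18 \left(-7\right) \sqrt{-1 + 22} = - 126 \sqrt{21}$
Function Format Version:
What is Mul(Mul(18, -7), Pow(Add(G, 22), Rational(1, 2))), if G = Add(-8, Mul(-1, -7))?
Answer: Mul(-126, Pow(21, Rational(1, 2))) ≈ -577.40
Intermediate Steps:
G = -1 (G = Add(-8, 7) = -1)
Mul(Mul(18, -7), Pow(Add(G, 22), Rational(1, 2))) = Mul(Mul(18, -7), Pow(Add(-1, 22), Rational(1, 2))) = Mul(-126, Pow(21, Rational(1, 2)))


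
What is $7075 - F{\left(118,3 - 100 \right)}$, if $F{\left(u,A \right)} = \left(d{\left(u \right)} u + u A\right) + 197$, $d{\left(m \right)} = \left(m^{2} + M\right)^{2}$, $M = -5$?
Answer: $-22861131874$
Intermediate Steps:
$d{\left(m \right)} = \left(-5 + m^{2}\right)^{2}$ ($d{\left(m \right)} = \left(m^{2} - 5\right)^{2} = \left(-5 + m^{2}\right)^{2}$)
$F{\left(u,A \right)} = 197 + A u + u \left(-5 + u^{2}\right)^{2}$ ($F{\left(u,A \right)} = \left(\left(-5 + u^{2}\right)^{2} u + u A\right) + 197 = \left(u \left(-5 + u^{2}\right)^{2} + A u\right) + 197 = \left(A u + u \left(-5 + u^{2}\right)^{2}\right) + 197 = 197 + A u + u \left(-5 + u^{2}\right)^{2}$)
$7075 - F{\left(118,3 - 100 \right)} = 7075 - \left(197 + \left(3 - 100\right) 118 + 118 \left(-5 + 118^{2}\right)^{2}\right) = 7075 - \left(197 - 11446 + 118 \left(-5 + 13924\right)^{2}\right) = 7075 - \left(197 - 11446 + 118 \cdot 13919^{2}\right) = 7075 - \left(197 - 11446 + 118 \cdot 193738561\right) = 7075 - \left(197 - 11446 + 22861150198\right) = 7075 - 22861138949 = -22861131874$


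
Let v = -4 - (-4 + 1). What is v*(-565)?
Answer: 565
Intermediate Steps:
v = -1 (v = -4 - 1*(-3) = -4 + 3 = -1)
v*(-565) = -1*(-565) = 565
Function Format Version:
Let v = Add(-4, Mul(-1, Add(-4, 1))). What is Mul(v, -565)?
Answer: 565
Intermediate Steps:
v = -1 (v = Add(-4, Mul(-1, -3)) = Add(-4, 3) = -1)
Mul(v, -565) = Mul(-1, -565) = 565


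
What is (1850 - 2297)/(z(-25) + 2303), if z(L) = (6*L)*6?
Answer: -447/1403 ≈ -0.31860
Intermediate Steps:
z(L) = 36*L
(1850 - 2297)/(z(-25) + 2303) = (1850 - 2297)/(36*(-25) + 2303) = -447/(-900 + 2303) = -447/1403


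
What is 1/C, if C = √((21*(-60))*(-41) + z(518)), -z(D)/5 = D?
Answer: √49070/49070 ≈ 0.0045143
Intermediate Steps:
z(D) = -5*D
C = √49070 (C = √((21*(-60))*(-41) - 5*518) = √(-1260*(-41) - 2590) = √(51660 - 2590) = √49070 ≈ 221.52)
1/C = 1/(√49070) = √49070/49070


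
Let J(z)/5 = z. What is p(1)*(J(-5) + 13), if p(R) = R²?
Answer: -12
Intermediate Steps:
J(z) = 5*z
p(1)*(J(-5) + 13) = 1²*(5*(-5) + 13) = 1*(-25 + 13) = 1*(-12) = -12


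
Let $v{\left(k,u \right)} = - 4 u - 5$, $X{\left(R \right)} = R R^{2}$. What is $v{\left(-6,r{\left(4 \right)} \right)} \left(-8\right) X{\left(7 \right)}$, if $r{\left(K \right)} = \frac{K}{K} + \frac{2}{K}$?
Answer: $30184$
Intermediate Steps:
$r{\left(K \right)} = 1 + \frac{2}{K}$
$X{\left(R \right)} = R^{3}$
$v{\left(k,u \right)} = -5 - 4 u$
$v{\left(-6,r{\left(4 \right)} \right)} \left(-8\right) X{\left(7 \right)} = \left(-5 - 4 \frac{2 + 4}{4}\right) \left(-8\right) 7^{3} = \left(-5 - 4 \cdot \frac{1}{4} \cdot 6\right) \left(-8\right) 343 = \left(-5 - 6\right) \left(-8\right) 343 = \left(-11\right) \left(-8\right) 343 = 88 \cdot 343 = 30184$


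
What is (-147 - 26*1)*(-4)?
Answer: 692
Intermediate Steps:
(-147 - 26*1)*(-4) = (-147 - 26)*(-4) = -173*(-4) = 692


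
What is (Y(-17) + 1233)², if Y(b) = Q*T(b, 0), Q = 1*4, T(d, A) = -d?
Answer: 1692601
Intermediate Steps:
Q = 4
Y(b) = -4*b (Y(b) = 4*(-b) = -4*b)
(Y(-17) + 1233)² = (-4*(-17) + 1233)² = (68 + 1233)² = 1301² = 1692601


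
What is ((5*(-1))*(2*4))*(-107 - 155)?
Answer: 10480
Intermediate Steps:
((5*(-1))*(2*4))*(-107 - 155) = -5*8*(-262) = -40*(-262) = 10480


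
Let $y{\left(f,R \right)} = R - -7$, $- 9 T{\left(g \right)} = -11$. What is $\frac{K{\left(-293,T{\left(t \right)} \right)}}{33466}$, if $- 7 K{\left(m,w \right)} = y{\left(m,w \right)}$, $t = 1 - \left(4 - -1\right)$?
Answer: $- \frac{37}{1054179} \approx -3.5098 \cdot 10^{-5}$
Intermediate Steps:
$t = -4$ ($t = 1 - \left(4 + 1\right) = 1 - 5 = -4$)
$T{\left(g \right)} = \frac{11}{9}$ ($T{\left(g \right)} = \left(- \frac{1}{9}\right) \left(-11\right) = \frac{11}{9}$)
$y{\left(f,R \right)} = 7 + R$ ($y{\left(f,R \right)} = R + 7 = 7 + R$)
$K{\left(m,w \right)} = -1 - \frac{w}{7}$ ($K{\left(m,w \right)} = - \frac{7 + w}{7} = -1 - \frac{w}{7}$)
$\frac{K{\left(-293,T{\left(t \right)} \right)}}{33466} = \frac{-1 - \frac{11}{63}}{33466} = \left(-1 - \frac{11}{63}\right) \frac{1}{33466} = \left(- \frac{74}{63}\right) \frac{1}{33466} = - \frac{37}{1054179}$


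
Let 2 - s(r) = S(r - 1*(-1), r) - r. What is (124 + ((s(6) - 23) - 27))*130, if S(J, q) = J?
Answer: 9750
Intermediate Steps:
s(r) = 1 (s(r) = 2 - ((r - 1*(-1)) - r) = 2 - ((r + 1) - r) = 2 - ((1 + r) - r) = 2 - 1*1 = 2 - 1 = 1)
(124 + ((s(6) - 23) - 27))*130 = (124 + ((1 - 23) - 27))*130 = (124 + (-22 - 27))*130 = (124 - 49)*130 = 75*130 = 9750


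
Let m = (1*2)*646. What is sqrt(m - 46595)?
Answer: I*sqrt(45303) ≈ 212.84*I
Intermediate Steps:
m = 1292 (m = 2*646 = 1292)
sqrt(m - 46595) = sqrt(1292 - 46595) = sqrt(-45303) = I*sqrt(45303)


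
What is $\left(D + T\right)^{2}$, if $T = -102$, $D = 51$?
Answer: $2601$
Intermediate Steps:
$\left(D + T\right)^{2} = \left(51 - 102\right)^{2} = \left(-51\right)^{2} = 2601$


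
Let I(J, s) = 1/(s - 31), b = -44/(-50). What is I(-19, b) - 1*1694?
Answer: -1275607/753 ≈ -1694.0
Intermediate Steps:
b = 22/25 (b = -44*(-1/50) = 22/25 ≈ 0.88000)
I(J, s) = 1/(-31 + s)
I(-19, b) - 1*1694 = 1/(-31 + 22/25) - 1*1694 = 1/(-753/25) - 1694 = -25/753 - 1694 = -1275607/753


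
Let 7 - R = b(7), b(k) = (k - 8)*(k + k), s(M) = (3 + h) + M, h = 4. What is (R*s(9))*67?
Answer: 22512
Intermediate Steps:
s(M) = 7 + M (s(M) = (3 + 4) + M = 7 + M)
b(k) = 2*k*(-8 + k) (b(k) = (-8 + k)*(2*k) = 2*k*(-8 + k))
R = 21 (R = 7 - 2*7*(-8 + 7) = 7 - 2*7*(-1) = 7 - 1*(-14) = 7 + 14 = 21)
(R*s(9))*67 = (21*(7 + 9))*67 = (21*16)*67 = 336*67 = 22512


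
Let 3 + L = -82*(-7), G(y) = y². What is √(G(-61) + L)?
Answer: 2*√1073 ≈ 65.513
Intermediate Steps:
L = 571 (L = -3 - 82*(-7) = -3 + 574 = 571)
√(G(-61) + L) = √((-61)² + 571) = √(3721 + 571) = √4292 = 2*√1073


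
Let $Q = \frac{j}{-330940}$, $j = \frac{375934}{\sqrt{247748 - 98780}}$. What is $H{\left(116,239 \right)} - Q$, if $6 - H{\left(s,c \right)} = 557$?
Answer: $-551 + \frac{187967 \sqrt{4138}}{4108289160} \approx -551.0$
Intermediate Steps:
$j = \frac{187967 \sqrt{4138}}{12414}$ ($j = \frac{375934}{\sqrt{148968}} = \frac{375934}{6 \sqrt{4138}} = 375934 \frac{\sqrt{4138}}{24828} = \frac{187967 \sqrt{4138}}{12414} \approx 974.01$)
$H{\left(s,c \right)} = -551$ ($H{\left(s,c \right)} = 6 - 557 = -551$)
$Q = - \frac{187967 \sqrt{4138}}{4108289160}$ ($Q = \frac{\frac{187967}{12414} \sqrt{4138}}{-330940} = \frac{187967 \sqrt{4138}}{12414} \left(- \frac{1}{330940}\right) = - \frac{187967 \sqrt{4138}}{4108289160} \approx -0.0029432$)
$H{\left(116,239 \right)} - Q = -551 - - \frac{187967 \sqrt{4138}}{4108289160} = -551 + \frac{187967 \sqrt{4138}}{4108289160}$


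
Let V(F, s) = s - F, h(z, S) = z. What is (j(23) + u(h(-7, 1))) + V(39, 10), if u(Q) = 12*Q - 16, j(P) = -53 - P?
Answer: -205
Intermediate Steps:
u(Q) = -16 + 12*Q
(j(23) + u(h(-7, 1))) + V(39, 10) = ((-53 - 1*23) + (-16 + 12*(-7))) + (10 - 1*39) = ((-53 - 23) + (-16 - 84)) + (10 - 39) = (-76 - 100) - 29 = -176 - 29 = -205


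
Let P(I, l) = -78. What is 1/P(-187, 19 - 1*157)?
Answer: -1/78 ≈ -0.012821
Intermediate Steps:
1/P(-187, 19 - 1*157) = 1/(-78) = -1/78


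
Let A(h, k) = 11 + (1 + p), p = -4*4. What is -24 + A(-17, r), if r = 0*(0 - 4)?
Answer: -28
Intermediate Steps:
p = -16
r = 0 (r = 0*(-4) = 0)
A(h, k) = -4 (A(h, k) = 11 + (1 - 16) = 11 - 15 = -4)
-24 + A(-17, r) = -24 - 4 = -28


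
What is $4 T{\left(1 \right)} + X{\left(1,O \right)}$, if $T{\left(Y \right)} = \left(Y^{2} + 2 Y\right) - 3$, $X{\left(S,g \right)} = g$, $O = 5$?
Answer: $5$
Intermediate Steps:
$T{\left(Y \right)} = -3 + Y^{2} + 2 Y$
$4 T{\left(1 \right)} + X{\left(1,O \right)} = 4 \left(-3 + 1^{2} + 2 \cdot 1\right) + 5 = 4 \left(-3 + 1 + 2\right) + 5 = 4 \cdot 0 + 5 = 0 + 5 = 5$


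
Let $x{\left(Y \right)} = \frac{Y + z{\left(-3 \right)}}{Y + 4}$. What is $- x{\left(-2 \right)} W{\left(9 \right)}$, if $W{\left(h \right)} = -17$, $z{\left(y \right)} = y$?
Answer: $- \frac{85}{2} \approx -42.5$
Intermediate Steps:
$x{\left(Y \right)} = \frac{-3 + Y}{4 + Y}$ ($x{\left(Y \right)} = \frac{Y - 3}{Y + 4} = \frac{-3 + Y}{4 + Y}$)
$- x{\left(-2 \right)} W{\left(9 \right)} = - \frac{-3 - 2}{4 - 2} \left(-17\right) = - \frac{1}{2} \left(-5\right) \left(-17\right) = - \frac{\left(-5\right) \left(-17\right)}{2} = \left(-1\right) \frac{85}{2} = - \frac{85}{2}$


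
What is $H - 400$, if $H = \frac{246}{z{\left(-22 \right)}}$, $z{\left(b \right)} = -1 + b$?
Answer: $- \frac{9446}{23} \approx -410.7$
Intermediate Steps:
$H = - \frac{246}{23}$ ($H = \frac{246}{-1 - 22} = \frac{246}{-23} = 246 \left(- \frac{1}{23}\right) = - \frac{246}{23} \approx -10.696$)
$H - 400 = - \frac{246}{23} - 400 = - \frac{9446}{23}$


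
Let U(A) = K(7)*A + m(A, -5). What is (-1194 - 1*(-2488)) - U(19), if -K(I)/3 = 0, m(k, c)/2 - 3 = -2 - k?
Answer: 1330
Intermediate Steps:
m(k, c) = 2 - 2*k (m(k, c) = 6 + 2*(-2 - k) = 6 + (-4 - 2*k) = 2 - 2*k)
K(I) = 0 (K(I) = -3*0 = 0)
U(A) = 2 - 2*A (U(A) = 0*A + (2 - 2*A) = 0 + (2 - 2*A) = 2 - 2*A)
(-1194 - 1*(-2488)) - U(19) = (-1194 - 1*(-2488)) - (2 - 2*19) = (-1194 + 2488) - (2 - 38) = 1294 - 1*(-36) = 1294 + 36 = 1330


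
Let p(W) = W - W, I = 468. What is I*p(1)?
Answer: 0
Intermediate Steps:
p(W) = 0
I*p(1) = 468*0 = 0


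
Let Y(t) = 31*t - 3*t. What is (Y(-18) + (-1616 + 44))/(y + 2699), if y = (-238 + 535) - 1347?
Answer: -2076/1649 ≈ -1.2589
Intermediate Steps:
y = -1050 (y = 297 - 1347 = -1050)
Y(t) = 28*t
(Y(-18) + (-1616 + 44))/(y + 2699) = (28*(-18) + (-1616 + 44))/(-1050 + 2699) = (-504 - 1572)/1649 = -2076*1/1649 = -2076/1649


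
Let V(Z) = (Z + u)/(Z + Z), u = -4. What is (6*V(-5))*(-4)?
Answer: -108/5 ≈ -21.600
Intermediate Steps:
V(Z) = (-4 + Z)/(2*Z) (V(Z) = (Z - 4)/(Z + Z) = (-4 + Z)/((2*Z)) = (-4 + Z)*(1/(2*Z)) = (-4 + Z)/(2*Z))
(6*V(-5))*(-4) = (6*((½)*(-4 - 5)/(-5)))*(-4) = (6*((½)*(-⅕)*(-9)))*(-4) = (6*(9/10))*(-4) = (27/5)*(-4) = -108/5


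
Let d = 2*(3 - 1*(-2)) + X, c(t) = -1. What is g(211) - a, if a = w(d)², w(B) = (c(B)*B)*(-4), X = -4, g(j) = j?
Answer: -365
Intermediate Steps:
d = 6 (d = 2*(3 - 1*(-2)) - 4 = 2*(3 + 2) - 4 = 2*5 - 4 = 10 - 4 = 6)
w(B) = 4*B (w(B) = -B*(-4) = 4*B)
a = 576 (a = (4*6)² = 24² = 576)
g(211) - a = 211 - 1*576 = 211 - 576 = -365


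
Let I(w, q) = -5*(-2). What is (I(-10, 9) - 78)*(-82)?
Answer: 5576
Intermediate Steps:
I(w, q) = 10
(I(-10, 9) - 78)*(-82) = (10 - 78)*(-82) = -68*(-82) = 5576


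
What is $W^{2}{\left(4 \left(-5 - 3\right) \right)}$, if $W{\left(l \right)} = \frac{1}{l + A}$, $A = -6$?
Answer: $\frac{1}{1444} \approx 0.00069252$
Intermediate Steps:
$W{\left(l \right)} = \frac{1}{-6 + l}$ ($W{\left(l \right)} = \frac{1}{l - 6} = \frac{1}{-6 + l}$)
$W^{2}{\left(4 \left(-5 - 3\right) \right)} = \left(\frac{1}{-6 + 4 \left(-5 - 3\right)}\right)^{2} = \left(\frac{1}{-6 + 4 \left(-8\right)}\right)^{2} = \left(\frac{1}{-6 - 32}\right)^{2} = \left(\frac{1}{-38}\right)^{2} = \left(- \frac{1}{38}\right)^{2} = \frac{1}{1444}$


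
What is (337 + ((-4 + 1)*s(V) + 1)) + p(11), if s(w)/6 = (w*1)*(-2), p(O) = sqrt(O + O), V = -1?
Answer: 302 + sqrt(22) ≈ 306.69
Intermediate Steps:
p(O) = sqrt(2)*sqrt(O) (p(O) = sqrt(2*O) = sqrt(2)*sqrt(O))
s(w) = -12*w (s(w) = 6*((w*1)*(-2)) = 6*(w*(-2)) = 6*(-2*w) = -12*w)
(337 + ((-4 + 1)*s(V) + 1)) + p(11) = (337 + ((-4 + 1)*(-12*(-1)) + 1)) + sqrt(2)*sqrt(11) = (337 + (-3*12 + 1)) + sqrt(22) = (337 + (-36 + 1)) + sqrt(22) = (337 - 35) + sqrt(22) = 302 + sqrt(22)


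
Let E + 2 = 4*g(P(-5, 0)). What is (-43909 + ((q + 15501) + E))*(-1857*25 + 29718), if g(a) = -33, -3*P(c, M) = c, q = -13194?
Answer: 697283352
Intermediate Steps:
P(c, M) = -c/3
E = -134 (E = -2 + 4*(-33) = -2 - 132 = -134)
(-43909 + ((q + 15501) + E))*(-1857*25 + 29718) = (-43909 + ((-13194 + 15501) - 134))*(-1857*25 + 29718) = (-43909 + (2307 - 134))*(-46425 + 29718) = (-43909 + 2173)*(-16707) = -41736*(-16707) = 697283352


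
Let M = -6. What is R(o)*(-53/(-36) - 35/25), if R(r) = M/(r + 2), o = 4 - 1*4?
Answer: -13/60 ≈ -0.21667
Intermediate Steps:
o = 0 (o = 4 - 4 = 0)
R(r) = -6/(2 + r) (R(r) = -6/(r + 2) = -6/(2 + r))
R(o)*(-53/(-36) - 35/25) = (-6/(2 + 0))*(-53/(-36) - 35/25) = (-6/2)*(-53*(-1/36) - 35*1/25) = (-6*1/2)*(53/36 - 7/5) = -3*13/180 = -13/60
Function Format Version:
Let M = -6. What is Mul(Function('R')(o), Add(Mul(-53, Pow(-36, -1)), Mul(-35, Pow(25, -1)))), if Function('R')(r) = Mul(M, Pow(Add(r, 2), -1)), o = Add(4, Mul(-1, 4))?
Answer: Rational(-13, 60) ≈ -0.21667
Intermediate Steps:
o = 0 (o = Add(4, -4) = 0)
Function('R')(r) = Mul(-6, Pow(Add(2, r), -1)) (Function('R')(r) = Mul(-6, Pow(Add(r, 2), -1)) = Mul(-6, Pow(Add(2, r), -1)))
Mul(Function('R')(o), Add(Mul(-53, Pow(-36, -1)), Mul(-35, Pow(25, -1)))) = Mul(Mul(-6, Pow(Add(2, 0), -1)), Add(Mul(-53, Pow(-36, -1)), Mul(-35, Pow(25, -1)))) = Mul(Mul(-6, Pow(2, -1)), Add(Mul(-53, Rational(-1, 36)), Mul(-35, Rational(1, 25)))) = Mul(Mul(-6, Rational(1, 2)), Add(Rational(53, 36), Rational(-7, 5))) = Mul(-3, Rational(13, 180)) = Rational(-13, 60)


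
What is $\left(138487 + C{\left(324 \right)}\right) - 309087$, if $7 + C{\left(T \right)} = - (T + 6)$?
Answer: $-170937$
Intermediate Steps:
$C{\left(T \right)} = -13 - T$ ($C{\left(T \right)} = -7 - \left(T + 6\right) = -7 - \left(6 + T\right) = -13 - T$)
$\left(138487 + C{\left(324 \right)}\right) - 309087 = \left(138487 - 337\right) - 309087 = 138150 - 309087 = -170937$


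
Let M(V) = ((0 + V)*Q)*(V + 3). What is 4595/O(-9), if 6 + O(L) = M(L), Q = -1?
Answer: -919/12 ≈ -76.583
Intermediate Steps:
M(V) = -V*(3 + V) (M(V) = ((0 + V)*(-1))*(V + 3) = (V*(-1))*(3 + V) = (-V)*(3 + V) = -V*(3 + V))
O(L) = -6 - L*(3 + L)
4595/O(-9) = 4595/(-6 - 1*(-9)*(3 - 9)) = 4595/(-6 - 1*(-9)*(-6)) = 4595/(-6 - 54) = 4595/(-60) = 4595*(-1/60) = -919/12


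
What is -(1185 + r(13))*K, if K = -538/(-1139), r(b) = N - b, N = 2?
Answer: -631612/1139 ≈ -554.53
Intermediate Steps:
r(b) = 2 - b
K = 538/1139 (K = -538*(-1/1139) = 538/1139 ≈ 0.47234)
-(1185 + r(13))*K = -(1185 + (2 - 1*13))*538/1139 = -(1185 + (2 - 13))*538/1139 = -(1185 - 11)*538/1139 = -1174*538/1139 = -1*631612/1139 = -631612/1139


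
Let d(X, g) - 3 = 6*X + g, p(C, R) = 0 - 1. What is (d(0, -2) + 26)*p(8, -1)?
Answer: -27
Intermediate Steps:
p(C, R) = -1
d(X, g) = 3 + g + 6*X (d(X, g) = 3 + (6*X + g) = 3 + (g + 6*X) = 3 + g + 6*X)
(d(0, -2) + 26)*p(8, -1) = ((3 - 2 + 6*0) + 26)*(-1) = ((3 - 2 + 0) + 26)*(-1) = (1 + 26)*(-1) = 27*(-1) = -27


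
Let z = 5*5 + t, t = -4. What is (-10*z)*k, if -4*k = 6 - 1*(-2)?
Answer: 420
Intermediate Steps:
z = 21 (z = 5*5 - 4 = 25 - 4 = 21)
k = -2 (k = -(6 - 1*(-2))/4 = -(6 + 2)/4 = -1/4*8 = -2)
(-10*z)*k = -10*21*(-2) = -210*(-2) = 420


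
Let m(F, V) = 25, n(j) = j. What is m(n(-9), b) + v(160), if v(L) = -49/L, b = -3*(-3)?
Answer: 3951/160 ≈ 24.694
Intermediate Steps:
b = 9
m(n(-9), b) + v(160) = 25 - 49/160 = 3951/160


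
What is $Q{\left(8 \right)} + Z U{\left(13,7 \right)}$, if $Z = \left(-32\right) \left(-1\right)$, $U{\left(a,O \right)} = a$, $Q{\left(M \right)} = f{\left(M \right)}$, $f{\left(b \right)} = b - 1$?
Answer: $423$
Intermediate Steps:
$f{\left(b \right)} = -1 + b$
$Q{\left(M \right)} = -1 + M$
$Z = 32$
$Q{\left(8 \right)} + Z U{\left(13,7 \right)} = \left(-1 + 8\right) + 32 \cdot 13 = 7 + 416 = 423$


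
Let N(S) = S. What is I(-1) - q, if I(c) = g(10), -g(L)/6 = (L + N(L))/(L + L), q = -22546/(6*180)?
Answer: 8033/540 ≈ 14.876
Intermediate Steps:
q = -11273/540 (q = -22546/1080 = -22546*1/1080 = -11273/540 ≈ -20.876)
g(L) = -6 (g(L) = -6*(L + L)/(L + L) = -6*2*L/(2*L) = -6*2*L*1/(2*L) = -6*1 = -6)
I(c) = -6
I(-1) - q = -6 - 1*(-11273/540) = -6 + 11273/540 = 8033/540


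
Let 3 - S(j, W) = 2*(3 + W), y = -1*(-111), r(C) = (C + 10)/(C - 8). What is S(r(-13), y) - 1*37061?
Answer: -37286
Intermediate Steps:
r(C) = (10 + C)/(-8 + C)
y = 111
S(j, W) = -3 - 2*W (S(j, W) = 3 - 2*(3 + W) = 3 - (6 + 2*W) = 3 + (-6 - 2*W) = -3 - 2*W)
S(r(-13), y) - 1*37061 = (-3 - 2*111) - 1*37061 = (-3 - 222) - 37061 = -225 - 37061 = -37286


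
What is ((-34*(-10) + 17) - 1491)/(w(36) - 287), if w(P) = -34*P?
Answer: 1134/1511 ≈ 0.75050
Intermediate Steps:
((-34*(-10) + 17) - 1491)/(w(36) - 287) = ((-34*(-10) + 17) - 1491)/(-34*36 - 287) = ((340 + 17) - 1491)/(-1224 - 287) = (357 - 1491)/(-1511) = -1134*(-1/1511) = 1134/1511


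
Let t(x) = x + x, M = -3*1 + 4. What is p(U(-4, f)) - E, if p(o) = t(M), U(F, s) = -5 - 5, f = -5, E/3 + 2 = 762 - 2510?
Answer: 5252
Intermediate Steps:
E = -5250 (E = -6 + 3*(762 - 2510) = -6 + 3*(-1748) = -6 - 5244 = -5250)
U(F, s) = -10
M = 1 (M = -3 + 4 = 1)
t(x) = 2*x
p(o) = 2 (p(o) = 2*1 = 2)
p(U(-4, f)) - E = 2 - 1*(-5250) = 2 + 5250 = 5252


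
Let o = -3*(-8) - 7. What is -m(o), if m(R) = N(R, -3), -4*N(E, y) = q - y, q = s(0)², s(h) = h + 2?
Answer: 7/4 ≈ 1.7500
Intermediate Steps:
s(h) = 2 + h
q = 4 (q = (2 + 0)² = 2² = 4)
o = 17 (o = 24 - 7 = 17)
N(E, y) = -1 + y/4 (N(E, y) = -(4 - y)/4 = -1 + y/4)
m(R) = -7/4 (m(R) = -1 + (¼)*(-3) = -1 - ¾ = -7/4)
-m(o) = -1*(-7/4) = 7/4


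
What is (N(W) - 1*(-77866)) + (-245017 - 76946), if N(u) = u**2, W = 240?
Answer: -186497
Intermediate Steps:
(N(W) - 1*(-77866)) + (-245017 - 76946) = (240**2 - 1*(-77866)) + (-245017 - 76946) = (57600 + 77866) - 321963 = 135466 - 321963 = -186497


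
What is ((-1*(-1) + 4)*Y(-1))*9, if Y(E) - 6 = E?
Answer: 225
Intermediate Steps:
Y(E) = 6 + E
((-1*(-1) + 4)*Y(-1))*9 = ((-1*(-1) + 4)*(6 - 1))*9 = ((1 + 4)*5)*9 = (5*5)*9 = 25*9 = 225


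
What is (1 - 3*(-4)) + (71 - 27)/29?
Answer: 421/29 ≈ 14.517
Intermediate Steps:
(1 - 3*(-4)) + (71 - 27)/29 = (1 + 12) + 44*(1/29) = 13 + 44/29 = 421/29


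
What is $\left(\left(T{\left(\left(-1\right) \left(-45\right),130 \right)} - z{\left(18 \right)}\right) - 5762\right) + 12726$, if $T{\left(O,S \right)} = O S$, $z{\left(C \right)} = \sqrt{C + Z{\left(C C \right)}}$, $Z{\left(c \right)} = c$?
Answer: $12814 - 3 \sqrt{38} \approx 12796.0$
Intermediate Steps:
$z{\left(C \right)} = \sqrt{C + C^{2}}$ ($z{\left(C \right)} = \sqrt{C + C C} = \sqrt{C + C^{2}}$)
$\left(\left(T{\left(\left(-1\right) \left(-45\right),130 \right)} - z{\left(18 \right)}\right) - 5762\right) + 12726 = \left(\left(\left(-1\right) \left(-45\right) 130 - \sqrt{18 \left(1 + 18\right)}\right) - 5762\right) + 12726 = \left(\left(45 \cdot 130 - \sqrt{18 \cdot 19}\right) - 5762\right) + 12726 = \left(\left(5850 - \sqrt{342}\right) - 5762\right) + 12726 = \left(\left(5850 - 3 \sqrt{38}\right) - 5762\right) + 12726 = \left(88 - 3 \sqrt{38}\right) + 12726 = 12814 - 3 \sqrt{38}$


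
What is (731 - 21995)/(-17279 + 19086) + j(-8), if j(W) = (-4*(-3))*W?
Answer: -194736/1807 ≈ -107.77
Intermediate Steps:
j(W) = 12*W
(731 - 21995)/(-17279 + 19086) + j(-8) = (731 - 21995)/(-17279 + 19086) + 12*(-8) = -21264/1807 - 96 = -194736/1807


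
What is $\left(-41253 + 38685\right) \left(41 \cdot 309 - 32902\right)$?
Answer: $51958344$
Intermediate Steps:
$\left(-41253 + 38685\right) \left(41 \cdot 309 - 32902\right) = - 2568 \left(12669 - 32902\right) = \left(-2568\right) \left(-20233\right) = 51958344$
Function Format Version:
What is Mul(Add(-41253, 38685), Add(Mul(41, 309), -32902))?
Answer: 51958344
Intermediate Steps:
Mul(Add(-41253, 38685), Add(Mul(41, 309), -32902)) = Mul(-2568, Add(12669, -32902)) = Mul(-2568, -20233) = 51958344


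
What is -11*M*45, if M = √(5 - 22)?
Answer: -495*I*√17 ≈ -2040.9*I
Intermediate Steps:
M = I*√17 (M = √(-17) = I*√17 ≈ 4.1231*I)
-11*M*45 = -11*I*√17*45 = -495*I*√17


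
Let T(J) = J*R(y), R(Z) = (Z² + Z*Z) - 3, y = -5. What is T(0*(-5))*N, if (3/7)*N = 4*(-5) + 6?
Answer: 0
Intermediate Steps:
R(Z) = -3 + 2*Z² (R(Z) = (Z² + Z²) - 3 = 2*Z² - 3 = -3 + 2*Z²)
T(J) = 47*J (T(J) = J*(-3 + 2*(-5)²) = J*(-3 + 2*25) = J*(-3 + 50) = J*47 = 47*J)
N = -98/3 (N = 7*(4*(-5) + 6)/3 = 7*(-20 + 6)/3 = (7/3)*(-14) = -98/3 ≈ -32.667)
T(0*(-5))*N = (47*(0*(-5)))*(-98/3) = (47*0)*(-98/3) = 0*(-98/3) = 0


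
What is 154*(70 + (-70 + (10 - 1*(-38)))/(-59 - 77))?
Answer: 367367/34 ≈ 10805.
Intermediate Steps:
154*(70 + (-70 + (10 - 1*(-38)))/(-59 - 77)) = 154*(70 + (-70 + (10 + 38))/(-136)) = 154*(70 + (-70 + 48)*(-1/136)) = 154*(70 - 22*(-1/136)) = 154*(70 + 11/68) = 154*(4771/68) = 367367/34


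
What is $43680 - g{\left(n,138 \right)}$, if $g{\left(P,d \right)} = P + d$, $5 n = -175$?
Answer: $43577$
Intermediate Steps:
$n = -35$ ($n = \frac{1}{5} \left(-175\right) = -35$)
$43680 - g{\left(n,138 \right)} = 43680 - \left(-35 + 138\right) = 43680 - 103 = 43577$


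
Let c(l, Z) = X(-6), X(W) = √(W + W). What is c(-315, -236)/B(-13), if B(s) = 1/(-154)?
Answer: -308*I*√3 ≈ -533.47*I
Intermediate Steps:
X(W) = √2*√W (X(W) = √(2*W) = √2*√W)
B(s) = -1/154
c(l, Z) = 2*I*√3 (c(l, Z) = √2*√(-6) = √2*(I*√6) = 2*I*√3)
c(-315, -236)/B(-13) = (2*I*√3)/(-1/154) = (2*I*√3)*(-154) = -308*I*√3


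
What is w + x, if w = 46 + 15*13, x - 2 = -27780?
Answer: -27537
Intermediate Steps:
x = -27778 (x = 2 - 27780 = -27778)
w = 241 (w = 46 + 195 = 241)
w + x = 241 - 27778 = -27537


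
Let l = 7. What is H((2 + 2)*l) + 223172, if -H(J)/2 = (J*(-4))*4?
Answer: 224068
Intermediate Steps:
H(J) = 32*J (H(J) = -2*J*(-4)*4 = -2*(-4*J)*4 = -(-32)*J = 32*J)
H((2 + 2)*l) + 223172 = 32*((2 + 2)*7) + 223172 = 32*(4*7) + 223172 = 32*28 + 223172 = 896 + 223172 = 224068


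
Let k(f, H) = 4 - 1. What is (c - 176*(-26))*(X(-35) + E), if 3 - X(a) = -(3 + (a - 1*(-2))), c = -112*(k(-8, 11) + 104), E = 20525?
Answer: -151849184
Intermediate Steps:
k(f, H) = 3
c = -11984 (c = -112*(3 + 104) = -112*107 = -11984)
X(a) = 8 + a (X(a) = 3 - (-1)*(3 + (a - 1*(-2))) = 3 - (-1)*(3 + (a + 2)) = 3 - (-1)*(3 + (2 + a)) = 3 - (-1)*(5 + a) = 3 - (-5 - a) = 3 + (5 + a) = 8 + a)
(c - 176*(-26))*(X(-35) + E) = (-11984 - 176*(-26))*((8 - 35) + 20525) = (-11984 + 4576)*(-27 + 20525) = -7408*20498 = -151849184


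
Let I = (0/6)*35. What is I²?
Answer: 0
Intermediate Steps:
I = 0 (I = (0*(⅙))*35 = 0*35 = 0)
I² = 0² = 0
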